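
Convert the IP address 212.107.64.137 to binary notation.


212 = 11010100
107 = 01101011
64 = 01000000
137 = 10001001
Binary: 11010100.01101011.01000000.10001001


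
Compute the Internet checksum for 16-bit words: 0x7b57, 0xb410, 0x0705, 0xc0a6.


Sum all words (with carry folding):
+ 0x7b57 = 0x7b57
+ 0xb410 = 0x2f68
+ 0x0705 = 0x366d
+ 0xc0a6 = 0xf713
One's complement: ~0xf713
Checksum = 0x08ec


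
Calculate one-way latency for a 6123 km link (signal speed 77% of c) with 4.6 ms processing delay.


Speed = 0.77 * 3e5 km/s = 231000 km/s
Propagation delay = 6123 / 231000 = 0.0265 s = 26.5065 ms
Processing delay = 4.6 ms
Total one-way latency = 31.1065 ms


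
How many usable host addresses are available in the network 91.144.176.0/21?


Host bits = 32 - 21 = 11
Total addresses = 2^11 = 2048
Usable = total - 2 (network and broadcast)
Usable hosts: 2046


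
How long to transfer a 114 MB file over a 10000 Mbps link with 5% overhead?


Effective throughput = 10000 * (1 - 5/100) = 9500 Mbps
File size in Mb = 114 * 8 = 912 Mb
Time = 912 / 9500
Time = 0.096 seconds


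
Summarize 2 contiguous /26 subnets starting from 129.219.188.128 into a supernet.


Original prefix: /26
Number of subnets: 2 = 2^1
New prefix = 26 - 1 = 25
Supernet: 129.219.188.128/25


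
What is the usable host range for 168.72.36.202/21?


Network: 168.72.32.0
Broadcast: 168.72.39.255
First usable = network + 1
Last usable = broadcast - 1
Range: 168.72.32.1 to 168.72.39.254


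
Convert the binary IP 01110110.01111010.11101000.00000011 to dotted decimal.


01110110 = 118
01111010 = 122
11101000 = 232
00000011 = 3
IP: 118.122.232.3


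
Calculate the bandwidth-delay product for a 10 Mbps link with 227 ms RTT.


BDP = bandwidth * RTT
= 10 Mbps * 227 ms
= 10 * 1e6 * 227 / 1000 bits
= 2270000 bits
= 283750 bytes
= 277.0996 KB
BDP = 2270000 bits (283750 bytes)


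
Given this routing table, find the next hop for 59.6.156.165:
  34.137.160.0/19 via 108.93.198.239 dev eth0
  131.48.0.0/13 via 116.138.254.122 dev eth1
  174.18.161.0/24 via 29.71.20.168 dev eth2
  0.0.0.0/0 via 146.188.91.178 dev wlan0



Longest prefix match for 59.6.156.165:
  /19 34.137.160.0: no
  /13 131.48.0.0: no
  /24 174.18.161.0: no
  /0 0.0.0.0: MATCH
Selected: next-hop 146.188.91.178 via wlan0 (matched /0)


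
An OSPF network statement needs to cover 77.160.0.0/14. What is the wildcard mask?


Subnet mask: 255.252.0.0
Wildcard = 255.255.255.255 - subnet mask
255 - 255 = 0
255 - 252 = 3
255 - 0 = 255
255 - 0 = 255
Wildcard: 0.3.255.255


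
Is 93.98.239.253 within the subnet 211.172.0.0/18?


Subnet network: 211.172.0.0
Test IP AND mask: 93.98.192.0
No, 93.98.239.253 is not in 211.172.0.0/18


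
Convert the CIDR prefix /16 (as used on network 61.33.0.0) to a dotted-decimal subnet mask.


/16 means 16 network bits, 16 host bits
Binary: 11111111111111110000000000000000
Mask: 255.255.0.0


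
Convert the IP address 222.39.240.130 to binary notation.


222 = 11011110
39 = 00100111
240 = 11110000
130 = 10000010
Binary: 11011110.00100111.11110000.10000010


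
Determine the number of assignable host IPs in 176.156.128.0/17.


Host bits = 32 - 17 = 15
Total addresses = 2^15 = 32768
Usable = total - 2 (network and broadcast)
Usable hosts: 32766


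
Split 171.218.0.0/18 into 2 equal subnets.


New prefix = 18 + 1 = 19
Each subnet has 8192 addresses
  171.218.0.0/19
  171.218.32.0/19
Subnets: 171.218.0.0/19, 171.218.32.0/19


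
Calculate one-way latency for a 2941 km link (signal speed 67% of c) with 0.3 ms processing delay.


Speed = 0.67 * 3e5 km/s = 201000 km/s
Propagation delay = 2941 / 201000 = 0.0146 s = 14.6318 ms
Processing delay = 0.3 ms
Total one-way latency = 14.9318 ms


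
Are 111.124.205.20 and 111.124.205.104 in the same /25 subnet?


Mask: 255.255.255.128
111.124.205.20 AND mask = 111.124.205.0
111.124.205.104 AND mask = 111.124.205.0
Yes, same subnet (111.124.205.0)


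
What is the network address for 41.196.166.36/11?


IP:   00101001.11000100.10100110.00100100
Mask: 11111111.11100000.00000000.00000000
AND operation:
Net:  00101001.11000000.00000000.00000000
Network: 41.192.0.0/11


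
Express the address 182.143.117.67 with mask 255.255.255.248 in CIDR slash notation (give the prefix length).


Binary: 11111111.11111111.11111111.11111000
Count leading 1s
Prefix: /29


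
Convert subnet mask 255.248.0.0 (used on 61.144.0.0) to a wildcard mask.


Subnet mask: 255.248.0.0
Wildcard = 255.255.255.255 - subnet mask
255 - 255 = 0
255 - 248 = 7
255 - 0 = 255
255 - 0 = 255
Wildcard: 0.7.255.255


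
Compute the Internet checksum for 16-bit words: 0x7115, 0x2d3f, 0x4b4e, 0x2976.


Sum all words (with carry folding):
+ 0x7115 = 0x7115
+ 0x2d3f = 0x9e54
+ 0x4b4e = 0xe9a2
+ 0x2976 = 0x1319
One's complement: ~0x1319
Checksum = 0xece6


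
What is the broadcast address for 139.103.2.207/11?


Network: 139.96.0.0/11
Host bits = 21
Set all host bits to 1:
Broadcast: 139.127.255.255


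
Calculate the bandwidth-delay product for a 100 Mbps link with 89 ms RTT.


BDP = bandwidth * RTT
= 100 Mbps * 89 ms
= 100 * 1e6 * 89 / 1000 bits
= 8900000 bits
= 1112500 bytes
= 1086.4258 KB
BDP = 8900000 bits (1112500 bytes)


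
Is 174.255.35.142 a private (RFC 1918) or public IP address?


RFC 1918 private ranges:
  10.0.0.0/8 (10.0.0.0 - 10.255.255.255)
  172.16.0.0/12 (172.16.0.0 - 172.31.255.255)
  192.168.0.0/16 (192.168.0.0 - 192.168.255.255)
Public (not in any RFC 1918 range)


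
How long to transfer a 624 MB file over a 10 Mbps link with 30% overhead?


Effective throughput = 10 * (1 - 30/100) = 7 Mbps
File size in Mb = 624 * 8 = 4992 Mb
Time = 4992 / 7
Time = 713.1429 seconds


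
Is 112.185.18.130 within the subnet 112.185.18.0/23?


Subnet network: 112.185.18.0
Test IP AND mask: 112.185.18.0
Yes, 112.185.18.130 is in 112.185.18.0/23


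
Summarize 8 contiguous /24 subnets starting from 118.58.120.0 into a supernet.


Original prefix: /24
Number of subnets: 8 = 2^3
New prefix = 24 - 3 = 21
Supernet: 118.58.120.0/21


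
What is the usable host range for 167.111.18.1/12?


Network: 167.96.0.0
Broadcast: 167.111.255.255
First usable = network + 1
Last usable = broadcast - 1
Range: 167.96.0.1 to 167.111.255.254


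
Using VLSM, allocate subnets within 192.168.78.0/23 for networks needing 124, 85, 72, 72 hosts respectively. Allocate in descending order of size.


124 hosts -> /25 (126 usable): 192.168.78.0/25
85 hosts -> /25 (126 usable): 192.168.78.128/25
72 hosts -> /25 (126 usable): 192.168.79.0/25
72 hosts -> /25 (126 usable): 192.168.79.128/25
Allocation: 192.168.78.0/25 (124 hosts, 126 usable); 192.168.78.128/25 (85 hosts, 126 usable); 192.168.79.0/25 (72 hosts, 126 usable); 192.168.79.128/25 (72 hosts, 126 usable)


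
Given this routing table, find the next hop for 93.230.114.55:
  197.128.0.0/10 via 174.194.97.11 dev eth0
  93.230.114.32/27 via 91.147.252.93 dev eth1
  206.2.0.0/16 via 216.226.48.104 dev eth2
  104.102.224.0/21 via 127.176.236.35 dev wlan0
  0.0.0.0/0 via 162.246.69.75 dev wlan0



Longest prefix match for 93.230.114.55:
  /10 197.128.0.0: no
  /27 93.230.114.32: MATCH
  /16 206.2.0.0: no
  /21 104.102.224.0: no
  /0 0.0.0.0: MATCH
Selected: next-hop 91.147.252.93 via eth1 (matched /27)


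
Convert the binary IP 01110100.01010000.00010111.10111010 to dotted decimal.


01110100 = 116
01010000 = 80
00010111 = 23
10111010 = 186
IP: 116.80.23.186


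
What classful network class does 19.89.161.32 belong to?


First octet: 19
Binary: 00010011
0xxxxxxx -> Class A (1-126)
Class A, default mask 255.0.0.0 (/8)


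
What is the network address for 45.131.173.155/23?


IP:   00101101.10000011.10101101.10011011
Mask: 11111111.11111111.11111110.00000000
AND operation:
Net:  00101101.10000011.10101100.00000000
Network: 45.131.172.0/23


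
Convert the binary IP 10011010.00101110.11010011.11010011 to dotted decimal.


10011010 = 154
00101110 = 46
11010011 = 211
11010011 = 211
IP: 154.46.211.211


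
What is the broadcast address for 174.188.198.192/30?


Network: 174.188.198.192/30
Host bits = 2
Set all host bits to 1:
Broadcast: 174.188.198.195


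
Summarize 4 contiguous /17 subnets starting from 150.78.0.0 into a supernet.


Original prefix: /17
Number of subnets: 4 = 2^2
New prefix = 17 - 2 = 15
Supernet: 150.78.0.0/15


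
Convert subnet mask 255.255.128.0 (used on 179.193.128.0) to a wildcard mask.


Subnet mask: 255.255.128.0
Wildcard = 255.255.255.255 - subnet mask
255 - 255 = 0
255 - 255 = 0
255 - 128 = 127
255 - 0 = 255
Wildcard: 0.0.127.255


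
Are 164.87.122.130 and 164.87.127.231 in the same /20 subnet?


Mask: 255.255.240.0
164.87.122.130 AND mask = 164.87.112.0
164.87.127.231 AND mask = 164.87.112.0
Yes, same subnet (164.87.112.0)


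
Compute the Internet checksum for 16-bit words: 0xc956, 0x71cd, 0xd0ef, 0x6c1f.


Sum all words (with carry folding):
+ 0xc956 = 0xc956
+ 0x71cd = 0x3b24
+ 0xd0ef = 0x0c14
+ 0x6c1f = 0x7833
One's complement: ~0x7833
Checksum = 0x87cc


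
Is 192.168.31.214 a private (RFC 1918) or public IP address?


RFC 1918 private ranges:
  10.0.0.0/8 (10.0.0.0 - 10.255.255.255)
  172.16.0.0/12 (172.16.0.0 - 172.31.255.255)
  192.168.0.0/16 (192.168.0.0 - 192.168.255.255)
Private (in 192.168.0.0/16)


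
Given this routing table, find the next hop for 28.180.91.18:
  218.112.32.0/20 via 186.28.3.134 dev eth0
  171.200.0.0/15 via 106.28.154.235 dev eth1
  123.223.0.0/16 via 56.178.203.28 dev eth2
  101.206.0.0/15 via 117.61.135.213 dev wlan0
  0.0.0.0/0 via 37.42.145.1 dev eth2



Longest prefix match for 28.180.91.18:
  /20 218.112.32.0: no
  /15 171.200.0.0: no
  /16 123.223.0.0: no
  /15 101.206.0.0: no
  /0 0.0.0.0: MATCH
Selected: next-hop 37.42.145.1 via eth2 (matched /0)


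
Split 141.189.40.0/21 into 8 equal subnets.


New prefix = 21 + 3 = 24
Each subnet has 256 addresses
  141.189.40.0/24
  141.189.41.0/24
  141.189.42.0/24
  141.189.43.0/24
  141.189.44.0/24
  141.189.45.0/24
  141.189.46.0/24
  141.189.47.0/24
Subnets: 141.189.40.0/24, 141.189.41.0/24, 141.189.42.0/24, 141.189.43.0/24, 141.189.44.0/24, 141.189.45.0/24, 141.189.46.0/24, 141.189.47.0/24


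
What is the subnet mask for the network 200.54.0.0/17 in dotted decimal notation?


/17 means 17 network bits, 15 host bits
Binary: 11111111111111111000000000000000
Mask: 255.255.128.0


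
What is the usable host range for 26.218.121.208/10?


Network: 26.192.0.0
Broadcast: 26.255.255.255
First usable = network + 1
Last usable = broadcast - 1
Range: 26.192.0.1 to 26.255.255.254


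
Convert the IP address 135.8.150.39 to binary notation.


135 = 10000111
8 = 00001000
150 = 10010110
39 = 00100111
Binary: 10000111.00001000.10010110.00100111


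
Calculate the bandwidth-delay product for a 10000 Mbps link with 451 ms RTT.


BDP = bandwidth * RTT
= 10000 Mbps * 451 ms
= 10000 * 1e6 * 451 / 1000 bits
= 4510000000 bits
= 563750000 bytes
= 550537.1094 KB
BDP = 4510000000 bits (563750000 bytes)


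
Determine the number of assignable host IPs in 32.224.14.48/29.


Host bits = 32 - 29 = 3
Total addresses = 2^3 = 8
Usable = total - 2 (network and broadcast)
Usable hosts: 6


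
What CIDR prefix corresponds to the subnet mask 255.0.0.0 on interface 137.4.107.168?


Binary: 11111111.00000000.00000000.00000000
Count leading 1s
Prefix: /8


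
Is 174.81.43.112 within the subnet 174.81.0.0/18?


Subnet network: 174.81.0.0
Test IP AND mask: 174.81.0.0
Yes, 174.81.43.112 is in 174.81.0.0/18


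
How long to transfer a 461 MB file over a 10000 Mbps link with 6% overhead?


Effective throughput = 10000 * (1 - 6/100) = 9400 Mbps
File size in Mb = 461 * 8 = 3688 Mb
Time = 3688 / 9400
Time = 0.3923 seconds


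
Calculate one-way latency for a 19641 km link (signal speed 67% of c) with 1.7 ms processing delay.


Speed = 0.67 * 3e5 km/s = 201000 km/s
Propagation delay = 19641 / 201000 = 0.0977 s = 97.7164 ms
Processing delay = 1.7 ms
Total one-way latency = 99.4164 ms


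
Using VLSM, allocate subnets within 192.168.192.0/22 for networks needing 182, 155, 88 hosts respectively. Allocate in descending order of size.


182 hosts -> /24 (254 usable): 192.168.192.0/24
155 hosts -> /24 (254 usable): 192.168.193.0/24
88 hosts -> /25 (126 usable): 192.168.194.0/25
Allocation: 192.168.192.0/24 (182 hosts, 254 usable); 192.168.193.0/24 (155 hosts, 254 usable); 192.168.194.0/25 (88 hosts, 126 usable)


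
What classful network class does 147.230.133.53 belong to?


First octet: 147
Binary: 10010011
10xxxxxx -> Class B (128-191)
Class B, default mask 255.255.0.0 (/16)


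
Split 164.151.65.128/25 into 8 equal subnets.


New prefix = 25 + 3 = 28
Each subnet has 16 addresses
  164.151.65.128/28
  164.151.65.144/28
  164.151.65.160/28
  164.151.65.176/28
  164.151.65.192/28
  164.151.65.208/28
  164.151.65.224/28
  164.151.65.240/28
Subnets: 164.151.65.128/28, 164.151.65.144/28, 164.151.65.160/28, 164.151.65.176/28, 164.151.65.192/28, 164.151.65.208/28, 164.151.65.224/28, 164.151.65.240/28


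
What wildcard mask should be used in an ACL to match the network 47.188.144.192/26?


Subnet mask: 255.255.255.192
Wildcard = 255.255.255.255 - subnet mask
255 - 255 = 0
255 - 255 = 0
255 - 255 = 0
255 - 192 = 63
Wildcard: 0.0.0.63


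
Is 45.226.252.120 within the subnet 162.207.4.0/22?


Subnet network: 162.207.4.0
Test IP AND mask: 45.226.252.0
No, 45.226.252.120 is not in 162.207.4.0/22


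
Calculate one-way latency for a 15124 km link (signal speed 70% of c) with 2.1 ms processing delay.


Speed = 0.7 * 3e5 km/s = 210000 km/s
Propagation delay = 15124 / 210000 = 0.072 s = 72.019 ms
Processing delay = 2.1 ms
Total one-way latency = 74.119 ms


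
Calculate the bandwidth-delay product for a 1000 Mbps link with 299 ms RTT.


BDP = bandwidth * RTT
= 1000 Mbps * 299 ms
= 1000 * 1e6 * 299 / 1000 bits
= 299000000 bits
= 37375000 bytes
= 36499.0234 KB
BDP = 299000000 bits (37375000 bytes)


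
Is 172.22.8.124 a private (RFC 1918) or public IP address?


RFC 1918 private ranges:
  10.0.0.0/8 (10.0.0.0 - 10.255.255.255)
  172.16.0.0/12 (172.16.0.0 - 172.31.255.255)
  192.168.0.0/16 (192.168.0.0 - 192.168.255.255)
Private (in 172.16.0.0/12)


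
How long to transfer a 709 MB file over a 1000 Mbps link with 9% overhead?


Effective throughput = 1000 * (1 - 9/100) = 910 Mbps
File size in Mb = 709 * 8 = 5672 Mb
Time = 5672 / 910
Time = 6.233 seconds


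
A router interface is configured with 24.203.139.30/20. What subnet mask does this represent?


/20 means 20 network bits, 12 host bits
Binary: 11111111111111111111000000000000
Mask: 255.255.240.0


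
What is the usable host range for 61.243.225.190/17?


Network: 61.243.128.0
Broadcast: 61.243.255.255
First usable = network + 1
Last usable = broadcast - 1
Range: 61.243.128.1 to 61.243.255.254


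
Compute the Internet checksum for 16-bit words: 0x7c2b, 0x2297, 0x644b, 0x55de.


Sum all words (with carry folding):
+ 0x7c2b = 0x7c2b
+ 0x2297 = 0x9ec2
+ 0x644b = 0x030e
+ 0x55de = 0x58ec
One's complement: ~0x58ec
Checksum = 0xa713


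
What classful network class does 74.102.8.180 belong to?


First octet: 74
Binary: 01001010
0xxxxxxx -> Class A (1-126)
Class A, default mask 255.0.0.0 (/8)


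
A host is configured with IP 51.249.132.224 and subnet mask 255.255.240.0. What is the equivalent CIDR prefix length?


Binary: 11111111.11111111.11110000.00000000
Count leading 1s
Prefix: /20


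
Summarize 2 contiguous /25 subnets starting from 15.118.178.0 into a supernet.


Original prefix: /25
Number of subnets: 2 = 2^1
New prefix = 25 - 1 = 24
Supernet: 15.118.178.0/24


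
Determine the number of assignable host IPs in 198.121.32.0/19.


Host bits = 32 - 19 = 13
Total addresses = 2^13 = 8192
Usable = total - 2 (network and broadcast)
Usable hosts: 8190


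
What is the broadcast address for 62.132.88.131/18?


Network: 62.132.64.0/18
Host bits = 14
Set all host bits to 1:
Broadcast: 62.132.127.255


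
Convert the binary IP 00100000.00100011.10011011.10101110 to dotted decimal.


00100000 = 32
00100011 = 35
10011011 = 155
10101110 = 174
IP: 32.35.155.174


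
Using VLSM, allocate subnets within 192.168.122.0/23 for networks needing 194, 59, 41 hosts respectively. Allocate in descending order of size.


194 hosts -> /24 (254 usable): 192.168.122.0/24
59 hosts -> /26 (62 usable): 192.168.123.0/26
41 hosts -> /26 (62 usable): 192.168.123.64/26
Allocation: 192.168.122.0/24 (194 hosts, 254 usable); 192.168.123.0/26 (59 hosts, 62 usable); 192.168.123.64/26 (41 hosts, 62 usable)


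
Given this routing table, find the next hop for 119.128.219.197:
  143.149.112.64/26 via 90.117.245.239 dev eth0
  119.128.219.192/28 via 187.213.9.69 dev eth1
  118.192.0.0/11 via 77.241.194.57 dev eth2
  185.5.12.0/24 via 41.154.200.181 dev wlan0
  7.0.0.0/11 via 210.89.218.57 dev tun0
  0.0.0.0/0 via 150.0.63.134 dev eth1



Longest prefix match for 119.128.219.197:
  /26 143.149.112.64: no
  /28 119.128.219.192: MATCH
  /11 118.192.0.0: no
  /24 185.5.12.0: no
  /11 7.0.0.0: no
  /0 0.0.0.0: MATCH
Selected: next-hop 187.213.9.69 via eth1 (matched /28)


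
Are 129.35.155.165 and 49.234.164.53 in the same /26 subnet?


Mask: 255.255.255.192
129.35.155.165 AND mask = 129.35.155.128
49.234.164.53 AND mask = 49.234.164.0
No, different subnets (129.35.155.128 vs 49.234.164.0)


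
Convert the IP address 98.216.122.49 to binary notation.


98 = 01100010
216 = 11011000
122 = 01111010
49 = 00110001
Binary: 01100010.11011000.01111010.00110001


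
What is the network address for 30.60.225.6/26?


IP:   00011110.00111100.11100001.00000110
Mask: 11111111.11111111.11111111.11000000
AND operation:
Net:  00011110.00111100.11100001.00000000
Network: 30.60.225.0/26


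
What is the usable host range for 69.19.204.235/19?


Network: 69.19.192.0
Broadcast: 69.19.223.255
First usable = network + 1
Last usable = broadcast - 1
Range: 69.19.192.1 to 69.19.223.254


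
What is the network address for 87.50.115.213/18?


IP:   01010111.00110010.01110011.11010101
Mask: 11111111.11111111.11000000.00000000
AND operation:
Net:  01010111.00110010.01000000.00000000
Network: 87.50.64.0/18


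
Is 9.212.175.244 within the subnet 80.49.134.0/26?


Subnet network: 80.49.134.0
Test IP AND mask: 9.212.175.192
No, 9.212.175.244 is not in 80.49.134.0/26


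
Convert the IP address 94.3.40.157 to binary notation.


94 = 01011110
3 = 00000011
40 = 00101000
157 = 10011101
Binary: 01011110.00000011.00101000.10011101


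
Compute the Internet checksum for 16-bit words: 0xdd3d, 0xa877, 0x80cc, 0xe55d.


Sum all words (with carry folding):
+ 0xdd3d = 0xdd3d
+ 0xa877 = 0x85b5
+ 0x80cc = 0x0682
+ 0xe55d = 0xebdf
One's complement: ~0xebdf
Checksum = 0x1420


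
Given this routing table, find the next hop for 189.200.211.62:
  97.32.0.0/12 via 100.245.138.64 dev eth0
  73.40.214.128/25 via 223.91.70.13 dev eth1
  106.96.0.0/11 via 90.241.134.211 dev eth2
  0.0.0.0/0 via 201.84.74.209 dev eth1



Longest prefix match for 189.200.211.62:
  /12 97.32.0.0: no
  /25 73.40.214.128: no
  /11 106.96.0.0: no
  /0 0.0.0.0: MATCH
Selected: next-hop 201.84.74.209 via eth1 (matched /0)


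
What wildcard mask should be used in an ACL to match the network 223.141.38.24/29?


Subnet mask: 255.255.255.248
Wildcard = 255.255.255.255 - subnet mask
255 - 255 = 0
255 - 255 = 0
255 - 255 = 0
255 - 248 = 7
Wildcard: 0.0.0.7


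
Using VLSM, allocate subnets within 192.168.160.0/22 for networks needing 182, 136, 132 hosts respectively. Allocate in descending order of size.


182 hosts -> /24 (254 usable): 192.168.160.0/24
136 hosts -> /24 (254 usable): 192.168.161.0/24
132 hosts -> /24 (254 usable): 192.168.162.0/24
Allocation: 192.168.160.0/24 (182 hosts, 254 usable); 192.168.161.0/24 (136 hosts, 254 usable); 192.168.162.0/24 (132 hosts, 254 usable)


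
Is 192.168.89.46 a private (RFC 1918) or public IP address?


RFC 1918 private ranges:
  10.0.0.0/8 (10.0.0.0 - 10.255.255.255)
  172.16.0.0/12 (172.16.0.0 - 172.31.255.255)
  192.168.0.0/16 (192.168.0.0 - 192.168.255.255)
Private (in 192.168.0.0/16)


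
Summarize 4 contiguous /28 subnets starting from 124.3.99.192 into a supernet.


Original prefix: /28
Number of subnets: 4 = 2^2
New prefix = 28 - 2 = 26
Supernet: 124.3.99.192/26


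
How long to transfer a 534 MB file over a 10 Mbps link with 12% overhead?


Effective throughput = 10 * (1 - 12/100) = 8.8 Mbps
File size in Mb = 534 * 8 = 4272 Mb
Time = 4272 / 8.8
Time = 485.4545 seconds


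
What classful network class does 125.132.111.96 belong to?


First octet: 125
Binary: 01111101
0xxxxxxx -> Class A (1-126)
Class A, default mask 255.0.0.0 (/8)


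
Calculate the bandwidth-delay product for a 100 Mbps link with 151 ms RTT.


BDP = bandwidth * RTT
= 100 Mbps * 151 ms
= 100 * 1e6 * 151 / 1000 bits
= 15100000 bits
= 1887500 bytes
= 1843.2617 KB
BDP = 15100000 bits (1887500 bytes)


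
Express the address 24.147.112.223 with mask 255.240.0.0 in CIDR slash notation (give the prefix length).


Binary: 11111111.11110000.00000000.00000000
Count leading 1s
Prefix: /12


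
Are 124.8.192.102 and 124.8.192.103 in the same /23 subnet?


Mask: 255.255.254.0
124.8.192.102 AND mask = 124.8.192.0
124.8.192.103 AND mask = 124.8.192.0
Yes, same subnet (124.8.192.0)


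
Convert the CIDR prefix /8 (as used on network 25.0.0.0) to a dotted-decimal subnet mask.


/8 means 8 network bits, 24 host bits
Binary: 11111111000000000000000000000000
Mask: 255.0.0.0


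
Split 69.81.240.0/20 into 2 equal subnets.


New prefix = 20 + 1 = 21
Each subnet has 2048 addresses
  69.81.240.0/21
  69.81.248.0/21
Subnets: 69.81.240.0/21, 69.81.248.0/21


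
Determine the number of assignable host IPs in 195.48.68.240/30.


Host bits = 32 - 30 = 2
Total addresses = 2^2 = 4
Usable = total - 2 (network and broadcast)
Usable hosts: 2


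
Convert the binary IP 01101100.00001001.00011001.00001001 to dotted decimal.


01101100 = 108
00001001 = 9
00011001 = 25
00001001 = 9
IP: 108.9.25.9


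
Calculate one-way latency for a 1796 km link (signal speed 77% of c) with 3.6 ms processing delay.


Speed = 0.77 * 3e5 km/s = 231000 km/s
Propagation delay = 1796 / 231000 = 0.0078 s = 7.7749 ms
Processing delay = 3.6 ms
Total one-way latency = 11.3749 ms


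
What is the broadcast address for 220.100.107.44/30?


Network: 220.100.107.44/30
Host bits = 2
Set all host bits to 1:
Broadcast: 220.100.107.47


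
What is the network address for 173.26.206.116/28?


IP:   10101101.00011010.11001110.01110100
Mask: 11111111.11111111.11111111.11110000
AND operation:
Net:  10101101.00011010.11001110.01110000
Network: 173.26.206.112/28


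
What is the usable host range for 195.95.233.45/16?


Network: 195.95.0.0
Broadcast: 195.95.255.255
First usable = network + 1
Last usable = broadcast - 1
Range: 195.95.0.1 to 195.95.255.254


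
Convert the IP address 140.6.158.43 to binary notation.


140 = 10001100
6 = 00000110
158 = 10011110
43 = 00101011
Binary: 10001100.00000110.10011110.00101011


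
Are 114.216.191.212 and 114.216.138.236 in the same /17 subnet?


Mask: 255.255.128.0
114.216.191.212 AND mask = 114.216.128.0
114.216.138.236 AND mask = 114.216.128.0
Yes, same subnet (114.216.128.0)


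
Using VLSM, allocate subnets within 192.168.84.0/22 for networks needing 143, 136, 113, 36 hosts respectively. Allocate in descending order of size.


143 hosts -> /24 (254 usable): 192.168.84.0/24
136 hosts -> /24 (254 usable): 192.168.85.0/24
113 hosts -> /25 (126 usable): 192.168.86.0/25
36 hosts -> /26 (62 usable): 192.168.86.128/26
Allocation: 192.168.84.0/24 (143 hosts, 254 usable); 192.168.85.0/24 (136 hosts, 254 usable); 192.168.86.0/25 (113 hosts, 126 usable); 192.168.86.128/26 (36 hosts, 62 usable)


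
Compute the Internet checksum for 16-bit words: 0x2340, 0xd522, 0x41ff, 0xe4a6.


Sum all words (with carry folding):
+ 0x2340 = 0x2340
+ 0xd522 = 0xf862
+ 0x41ff = 0x3a62
+ 0xe4a6 = 0x1f09
One's complement: ~0x1f09
Checksum = 0xe0f6


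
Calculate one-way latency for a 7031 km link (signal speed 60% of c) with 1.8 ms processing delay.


Speed = 0.6 * 3e5 km/s = 180000 km/s
Propagation delay = 7031 / 180000 = 0.0391 s = 39.0611 ms
Processing delay = 1.8 ms
Total one-way latency = 40.8611 ms


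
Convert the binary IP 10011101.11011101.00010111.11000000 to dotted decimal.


10011101 = 157
11011101 = 221
00010111 = 23
11000000 = 192
IP: 157.221.23.192


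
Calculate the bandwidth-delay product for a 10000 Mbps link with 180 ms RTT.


BDP = bandwidth * RTT
= 10000 Mbps * 180 ms
= 10000 * 1e6 * 180 / 1000 bits
= 1800000000 bits
= 225000000 bytes
= 219726.5625 KB
BDP = 1800000000 bits (225000000 bytes)


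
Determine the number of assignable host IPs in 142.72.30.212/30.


Host bits = 32 - 30 = 2
Total addresses = 2^2 = 4
Usable = total - 2 (network and broadcast)
Usable hosts: 2


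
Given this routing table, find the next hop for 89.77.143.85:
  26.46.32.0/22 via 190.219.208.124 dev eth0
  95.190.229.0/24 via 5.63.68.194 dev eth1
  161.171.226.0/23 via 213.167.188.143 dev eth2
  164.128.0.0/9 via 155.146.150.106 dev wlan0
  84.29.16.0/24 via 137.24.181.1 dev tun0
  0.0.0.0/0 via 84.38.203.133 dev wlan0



Longest prefix match for 89.77.143.85:
  /22 26.46.32.0: no
  /24 95.190.229.0: no
  /23 161.171.226.0: no
  /9 164.128.0.0: no
  /24 84.29.16.0: no
  /0 0.0.0.0: MATCH
Selected: next-hop 84.38.203.133 via wlan0 (matched /0)


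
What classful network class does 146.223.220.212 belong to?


First octet: 146
Binary: 10010010
10xxxxxx -> Class B (128-191)
Class B, default mask 255.255.0.0 (/16)


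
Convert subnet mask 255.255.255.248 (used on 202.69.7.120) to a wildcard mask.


Subnet mask: 255.255.255.248
Wildcard = 255.255.255.255 - subnet mask
255 - 255 = 0
255 - 255 = 0
255 - 255 = 0
255 - 248 = 7
Wildcard: 0.0.0.7


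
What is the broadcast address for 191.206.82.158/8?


Network: 191.0.0.0/8
Host bits = 24
Set all host bits to 1:
Broadcast: 191.255.255.255


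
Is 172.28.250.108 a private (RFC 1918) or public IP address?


RFC 1918 private ranges:
  10.0.0.0/8 (10.0.0.0 - 10.255.255.255)
  172.16.0.0/12 (172.16.0.0 - 172.31.255.255)
  192.168.0.0/16 (192.168.0.0 - 192.168.255.255)
Private (in 172.16.0.0/12)


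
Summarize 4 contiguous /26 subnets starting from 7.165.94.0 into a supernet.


Original prefix: /26
Number of subnets: 4 = 2^2
New prefix = 26 - 2 = 24
Supernet: 7.165.94.0/24


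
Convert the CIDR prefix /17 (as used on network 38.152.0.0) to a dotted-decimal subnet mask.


/17 means 17 network bits, 15 host bits
Binary: 11111111111111111000000000000000
Mask: 255.255.128.0


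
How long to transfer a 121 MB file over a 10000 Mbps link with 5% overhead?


Effective throughput = 10000 * (1 - 5/100) = 9500 Mbps
File size in Mb = 121 * 8 = 968 Mb
Time = 968 / 9500
Time = 0.1019 seconds


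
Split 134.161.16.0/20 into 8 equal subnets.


New prefix = 20 + 3 = 23
Each subnet has 512 addresses
  134.161.16.0/23
  134.161.18.0/23
  134.161.20.0/23
  134.161.22.0/23
  134.161.24.0/23
  134.161.26.0/23
  134.161.28.0/23
  134.161.30.0/23
Subnets: 134.161.16.0/23, 134.161.18.0/23, 134.161.20.0/23, 134.161.22.0/23, 134.161.24.0/23, 134.161.26.0/23, 134.161.28.0/23, 134.161.30.0/23


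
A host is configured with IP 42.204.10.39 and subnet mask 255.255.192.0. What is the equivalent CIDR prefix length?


Binary: 11111111.11111111.11000000.00000000
Count leading 1s
Prefix: /18


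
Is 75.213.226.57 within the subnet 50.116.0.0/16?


Subnet network: 50.116.0.0
Test IP AND mask: 75.213.0.0
No, 75.213.226.57 is not in 50.116.0.0/16


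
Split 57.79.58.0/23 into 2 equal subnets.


New prefix = 23 + 1 = 24
Each subnet has 256 addresses
  57.79.58.0/24
  57.79.59.0/24
Subnets: 57.79.58.0/24, 57.79.59.0/24


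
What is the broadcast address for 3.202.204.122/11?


Network: 3.192.0.0/11
Host bits = 21
Set all host bits to 1:
Broadcast: 3.223.255.255


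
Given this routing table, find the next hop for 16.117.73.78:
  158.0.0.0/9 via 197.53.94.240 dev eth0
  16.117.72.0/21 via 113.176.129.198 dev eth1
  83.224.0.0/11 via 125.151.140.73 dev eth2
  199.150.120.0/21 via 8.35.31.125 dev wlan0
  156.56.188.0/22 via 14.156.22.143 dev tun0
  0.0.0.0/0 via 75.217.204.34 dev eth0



Longest prefix match for 16.117.73.78:
  /9 158.0.0.0: no
  /21 16.117.72.0: MATCH
  /11 83.224.0.0: no
  /21 199.150.120.0: no
  /22 156.56.188.0: no
  /0 0.0.0.0: MATCH
Selected: next-hop 113.176.129.198 via eth1 (matched /21)


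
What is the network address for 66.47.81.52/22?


IP:   01000010.00101111.01010001.00110100
Mask: 11111111.11111111.11111100.00000000
AND operation:
Net:  01000010.00101111.01010000.00000000
Network: 66.47.80.0/22


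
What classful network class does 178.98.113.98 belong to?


First octet: 178
Binary: 10110010
10xxxxxx -> Class B (128-191)
Class B, default mask 255.255.0.0 (/16)


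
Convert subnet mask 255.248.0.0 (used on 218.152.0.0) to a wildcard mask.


Subnet mask: 255.248.0.0
Wildcard = 255.255.255.255 - subnet mask
255 - 255 = 0
255 - 248 = 7
255 - 0 = 255
255 - 0 = 255
Wildcard: 0.7.255.255


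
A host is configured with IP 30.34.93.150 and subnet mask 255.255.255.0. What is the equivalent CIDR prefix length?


Binary: 11111111.11111111.11111111.00000000
Count leading 1s
Prefix: /24


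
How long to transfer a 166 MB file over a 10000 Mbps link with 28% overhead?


Effective throughput = 10000 * (1 - 28/100) = 7200 Mbps
File size in Mb = 166 * 8 = 1328 Mb
Time = 1328 / 7200
Time = 0.1844 seconds


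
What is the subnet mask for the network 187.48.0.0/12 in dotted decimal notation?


/12 means 12 network bits, 20 host bits
Binary: 11111111111100000000000000000000
Mask: 255.240.0.0


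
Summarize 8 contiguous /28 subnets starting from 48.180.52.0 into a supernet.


Original prefix: /28
Number of subnets: 8 = 2^3
New prefix = 28 - 3 = 25
Supernet: 48.180.52.0/25


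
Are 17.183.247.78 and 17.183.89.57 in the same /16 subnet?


Mask: 255.255.0.0
17.183.247.78 AND mask = 17.183.0.0
17.183.89.57 AND mask = 17.183.0.0
Yes, same subnet (17.183.0.0)


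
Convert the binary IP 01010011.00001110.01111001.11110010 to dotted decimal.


01010011 = 83
00001110 = 14
01111001 = 121
11110010 = 242
IP: 83.14.121.242


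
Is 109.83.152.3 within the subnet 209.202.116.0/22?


Subnet network: 209.202.116.0
Test IP AND mask: 109.83.152.0
No, 109.83.152.3 is not in 209.202.116.0/22


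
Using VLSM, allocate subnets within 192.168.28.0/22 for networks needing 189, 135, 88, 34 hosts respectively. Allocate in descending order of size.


189 hosts -> /24 (254 usable): 192.168.28.0/24
135 hosts -> /24 (254 usable): 192.168.29.0/24
88 hosts -> /25 (126 usable): 192.168.30.0/25
34 hosts -> /26 (62 usable): 192.168.30.128/26
Allocation: 192.168.28.0/24 (189 hosts, 254 usable); 192.168.29.0/24 (135 hosts, 254 usable); 192.168.30.0/25 (88 hosts, 126 usable); 192.168.30.128/26 (34 hosts, 62 usable)


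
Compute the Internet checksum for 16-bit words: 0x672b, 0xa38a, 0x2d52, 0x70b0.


Sum all words (with carry folding):
+ 0x672b = 0x672b
+ 0xa38a = 0x0ab6
+ 0x2d52 = 0x3808
+ 0x70b0 = 0xa8b8
One's complement: ~0xa8b8
Checksum = 0x5747


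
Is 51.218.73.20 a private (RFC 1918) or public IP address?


RFC 1918 private ranges:
  10.0.0.0/8 (10.0.0.0 - 10.255.255.255)
  172.16.0.0/12 (172.16.0.0 - 172.31.255.255)
  192.168.0.0/16 (192.168.0.0 - 192.168.255.255)
Public (not in any RFC 1918 range)


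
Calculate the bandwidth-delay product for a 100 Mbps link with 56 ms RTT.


BDP = bandwidth * RTT
= 100 Mbps * 56 ms
= 100 * 1e6 * 56 / 1000 bits
= 5600000 bits
= 700000 bytes
= 683.5938 KB
BDP = 5600000 bits (700000 bytes)


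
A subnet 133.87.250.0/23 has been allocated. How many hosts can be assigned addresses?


Host bits = 32 - 23 = 9
Total addresses = 2^9 = 512
Usable = total - 2 (network and broadcast)
Usable hosts: 510


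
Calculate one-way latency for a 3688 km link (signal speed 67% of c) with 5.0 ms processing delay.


Speed = 0.67 * 3e5 km/s = 201000 km/s
Propagation delay = 3688 / 201000 = 0.0183 s = 18.3483 ms
Processing delay = 5.0 ms
Total one-way latency = 23.3483 ms


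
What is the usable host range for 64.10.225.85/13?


Network: 64.8.0.0
Broadcast: 64.15.255.255
First usable = network + 1
Last usable = broadcast - 1
Range: 64.8.0.1 to 64.15.255.254


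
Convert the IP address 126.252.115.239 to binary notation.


126 = 01111110
252 = 11111100
115 = 01110011
239 = 11101111
Binary: 01111110.11111100.01110011.11101111


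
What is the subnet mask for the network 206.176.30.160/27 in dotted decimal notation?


/27 means 27 network bits, 5 host bits
Binary: 11111111111111111111111111100000
Mask: 255.255.255.224


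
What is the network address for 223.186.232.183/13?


IP:   11011111.10111010.11101000.10110111
Mask: 11111111.11111000.00000000.00000000
AND operation:
Net:  11011111.10111000.00000000.00000000
Network: 223.184.0.0/13


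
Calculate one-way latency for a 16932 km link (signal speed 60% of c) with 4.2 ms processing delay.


Speed = 0.6 * 3e5 km/s = 180000 km/s
Propagation delay = 16932 / 180000 = 0.0941 s = 94.0667 ms
Processing delay = 4.2 ms
Total one-way latency = 98.2667 ms


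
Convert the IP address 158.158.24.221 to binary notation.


158 = 10011110
158 = 10011110
24 = 00011000
221 = 11011101
Binary: 10011110.10011110.00011000.11011101


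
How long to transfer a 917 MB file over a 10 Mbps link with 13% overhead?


Effective throughput = 10 * (1 - 13/100) = 8.7 Mbps
File size in Mb = 917 * 8 = 7336 Mb
Time = 7336 / 8.7
Time = 843.2184 seconds


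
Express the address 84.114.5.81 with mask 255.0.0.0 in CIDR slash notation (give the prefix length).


Binary: 11111111.00000000.00000000.00000000
Count leading 1s
Prefix: /8


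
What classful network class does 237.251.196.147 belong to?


First octet: 237
Binary: 11101101
1110xxxx -> Class D (224-239)
Class D (multicast), default mask N/A


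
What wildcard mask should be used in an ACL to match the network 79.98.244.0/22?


Subnet mask: 255.255.252.0
Wildcard = 255.255.255.255 - subnet mask
255 - 255 = 0
255 - 255 = 0
255 - 252 = 3
255 - 0 = 255
Wildcard: 0.0.3.255


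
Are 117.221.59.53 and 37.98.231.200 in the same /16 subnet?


Mask: 255.255.0.0
117.221.59.53 AND mask = 117.221.0.0
37.98.231.200 AND mask = 37.98.0.0
No, different subnets (117.221.0.0 vs 37.98.0.0)


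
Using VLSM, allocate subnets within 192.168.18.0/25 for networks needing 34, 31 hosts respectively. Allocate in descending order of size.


34 hosts -> /26 (62 usable): 192.168.18.0/26
31 hosts -> /26 (62 usable): 192.168.18.64/26
Allocation: 192.168.18.0/26 (34 hosts, 62 usable); 192.168.18.64/26 (31 hosts, 62 usable)


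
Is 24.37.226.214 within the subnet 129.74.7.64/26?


Subnet network: 129.74.7.64
Test IP AND mask: 24.37.226.192
No, 24.37.226.214 is not in 129.74.7.64/26


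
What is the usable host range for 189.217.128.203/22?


Network: 189.217.128.0
Broadcast: 189.217.131.255
First usable = network + 1
Last usable = broadcast - 1
Range: 189.217.128.1 to 189.217.131.254


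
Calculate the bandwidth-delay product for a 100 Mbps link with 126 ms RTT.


BDP = bandwidth * RTT
= 100 Mbps * 126 ms
= 100 * 1e6 * 126 / 1000 bits
= 12600000 bits
= 1575000 bytes
= 1538.0859 KB
BDP = 12600000 bits (1575000 bytes)


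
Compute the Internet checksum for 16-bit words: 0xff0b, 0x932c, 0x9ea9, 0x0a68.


Sum all words (with carry folding):
+ 0xff0b = 0xff0b
+ 0x932c = 0x9238
+ 0x9ea9 = 0x30e2
+ 0x0a68 = 0x3b4a
One's complement: ~0x3b4a
Checksum = 0xc4b5


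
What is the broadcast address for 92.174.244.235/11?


Network: 92.160.0.0/11
Host bits = 21
Set all host bits to 1:
Broadcast: 92.191.255.255


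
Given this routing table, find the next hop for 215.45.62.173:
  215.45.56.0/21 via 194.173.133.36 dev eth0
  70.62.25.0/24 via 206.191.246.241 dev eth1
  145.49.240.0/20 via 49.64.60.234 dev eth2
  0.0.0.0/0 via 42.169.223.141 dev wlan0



Longest prefix match for 215.45.62.173:
  /21 215.45.56.0: MATCH
  /24 70.62.25.0: no
  /20 145.49.240.0: no
  /0 0.0.0.0: MATCH
Selected: next-hop 194.173.133.36 via eth0 (matched /21)


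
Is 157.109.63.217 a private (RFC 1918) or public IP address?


RFC 1918 private ranges:
  10.0.0.0/8 (10.0.0.0 - 10.255.255.255)
  172.16.0.0/12 (172.16.0.0 - 172.31.255.255)
  192.168.0.0/16 (192.168.0.0 - 192.168.255.255)
Public (not in any RFC 1918 range)


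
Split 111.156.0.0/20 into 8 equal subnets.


New prefix = 20 + 3 = 23
Each subnet has 512 addresses
  111.156.0.0/23
  111.156.2.0/23
  111.156.4.0/23
  111.156.6.0/23
  111.156.8.0/23
  111.156.10.0/23
  111.156.12.0/23
  111.156.14.0/23
Subnets: 111.156.0.0/23, 111.156.2.0/23, 111.156.4.0/23, 111.156.6.0/23, 111.156.8.0/23, 111.156.10.0/23, 111.156.12.0/23, 111.156.14.0/23


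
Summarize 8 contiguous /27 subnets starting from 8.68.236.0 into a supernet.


Original prefix: /27
Number of subnets: 8 = 2^3
New prefix = 27 - 3 = 24
Supernet: 8.68.236.0/24


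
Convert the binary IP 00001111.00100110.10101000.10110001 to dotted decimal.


00001111 = 15
00100110 = 38
10101000 = 168
10110001 = 177
IP: 15.38.168.177


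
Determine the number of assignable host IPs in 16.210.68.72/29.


Host bits = 32 - 29 = 3
Total addresses = 2^3 = 8
Usable = total - 2 (network and broadcast)
Usable hosts: 6


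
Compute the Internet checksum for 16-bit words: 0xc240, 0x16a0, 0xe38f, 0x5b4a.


Sum all words (with carry folding):
+ 0xc240 = 0xc240
+ 0x16a0 = 0xd8e0
+ 0xe38f = 0xbc70
+ 0x5b4a = 0x17bb
One's complement: ~0x17bb
Checksum = 0xe844


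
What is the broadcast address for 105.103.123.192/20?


Network: 105.103.112.0/20
Host bits = 12
Set all host bits to 1:
Broadcast: 105.103.127.255


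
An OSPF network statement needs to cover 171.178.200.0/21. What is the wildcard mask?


Subnet mask: 255.255.248.0
Wildcard = 255.255.255.255 - subnet mask
255 - 255 = 0
255 - 255 = 0
255 - 248 = 7
255 - 0 = 255
Wildcard: 0.0.7.255


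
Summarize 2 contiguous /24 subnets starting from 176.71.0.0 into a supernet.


Original prefix: /24
Number of subnets: 2 = 2^1
New prefix = 24 - 1 = 23
Supernet: 176.71.0.0/23


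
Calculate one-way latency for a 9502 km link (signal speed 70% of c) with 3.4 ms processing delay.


Speed = 0.7 * 3e5 km/s = 210000 km/s
Propagation delay = 9502 / 210000 = 0.0452 s = 45.2476 ms
Processing delay = 3.4 ms
Total one-way latency = 48.6476 ms


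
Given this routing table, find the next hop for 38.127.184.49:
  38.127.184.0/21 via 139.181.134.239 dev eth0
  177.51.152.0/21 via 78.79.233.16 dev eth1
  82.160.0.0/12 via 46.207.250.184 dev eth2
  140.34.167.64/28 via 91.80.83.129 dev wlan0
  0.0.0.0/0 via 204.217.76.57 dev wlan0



Longest prefix match for 38.127.184.49:
  /21 38.127.184.0: MATCH
  /21 177.51.152.0: no
  /12 82.160.0.0: no
  /28 140.34.167.64: no
  /0 0.0.0.0: MATCH
Selected: next-hop 139.181.134.239 via eth0 (matched /21)


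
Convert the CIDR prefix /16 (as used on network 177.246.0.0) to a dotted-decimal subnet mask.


/16 means 16 network bits, 16 host bits
Binary: 11111111111111110000000000000000
Mask: 255.255.0.0


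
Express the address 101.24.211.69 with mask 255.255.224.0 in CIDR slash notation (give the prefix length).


Binary: 11111111.11111111.11100000.00000000
Count leading 1s
Prefix: /19
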